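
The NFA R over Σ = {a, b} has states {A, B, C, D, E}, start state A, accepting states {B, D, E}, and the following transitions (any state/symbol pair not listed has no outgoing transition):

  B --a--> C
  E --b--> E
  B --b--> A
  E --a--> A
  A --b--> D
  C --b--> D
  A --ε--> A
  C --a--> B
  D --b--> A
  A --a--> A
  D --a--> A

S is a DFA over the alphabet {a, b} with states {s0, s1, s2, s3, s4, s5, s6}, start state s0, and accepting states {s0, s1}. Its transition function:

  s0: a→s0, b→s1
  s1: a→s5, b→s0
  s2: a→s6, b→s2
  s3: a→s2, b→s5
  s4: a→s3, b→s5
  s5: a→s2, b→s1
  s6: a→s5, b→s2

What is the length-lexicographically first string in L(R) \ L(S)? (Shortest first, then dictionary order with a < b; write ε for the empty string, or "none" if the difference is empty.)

The string baab is accepted by R but not by S.
No shorter string lies in the difference, and baab is the lexicographically first length-4 string in L(R) \ L(S).

baab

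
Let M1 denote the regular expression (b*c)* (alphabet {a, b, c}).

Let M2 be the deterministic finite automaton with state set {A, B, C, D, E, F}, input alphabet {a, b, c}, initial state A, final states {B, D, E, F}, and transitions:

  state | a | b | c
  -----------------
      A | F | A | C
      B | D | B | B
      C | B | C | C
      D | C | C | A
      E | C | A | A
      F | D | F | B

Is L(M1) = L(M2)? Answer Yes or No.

The empty string ε is accepted by M1 but rejected by M2.
So L(M1) ≠ L(M2).

No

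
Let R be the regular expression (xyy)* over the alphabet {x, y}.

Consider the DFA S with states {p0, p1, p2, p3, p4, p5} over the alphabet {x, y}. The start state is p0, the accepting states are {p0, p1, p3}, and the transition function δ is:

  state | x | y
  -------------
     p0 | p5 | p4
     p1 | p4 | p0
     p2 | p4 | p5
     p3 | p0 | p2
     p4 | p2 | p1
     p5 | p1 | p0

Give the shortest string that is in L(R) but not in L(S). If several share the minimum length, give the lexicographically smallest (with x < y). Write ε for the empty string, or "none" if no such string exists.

xyy

The string xyy is accepted by R but not by S.
No shorter string lies in the difference, and xyy is the lexicographically first length-3 string in L(R) \ L(S).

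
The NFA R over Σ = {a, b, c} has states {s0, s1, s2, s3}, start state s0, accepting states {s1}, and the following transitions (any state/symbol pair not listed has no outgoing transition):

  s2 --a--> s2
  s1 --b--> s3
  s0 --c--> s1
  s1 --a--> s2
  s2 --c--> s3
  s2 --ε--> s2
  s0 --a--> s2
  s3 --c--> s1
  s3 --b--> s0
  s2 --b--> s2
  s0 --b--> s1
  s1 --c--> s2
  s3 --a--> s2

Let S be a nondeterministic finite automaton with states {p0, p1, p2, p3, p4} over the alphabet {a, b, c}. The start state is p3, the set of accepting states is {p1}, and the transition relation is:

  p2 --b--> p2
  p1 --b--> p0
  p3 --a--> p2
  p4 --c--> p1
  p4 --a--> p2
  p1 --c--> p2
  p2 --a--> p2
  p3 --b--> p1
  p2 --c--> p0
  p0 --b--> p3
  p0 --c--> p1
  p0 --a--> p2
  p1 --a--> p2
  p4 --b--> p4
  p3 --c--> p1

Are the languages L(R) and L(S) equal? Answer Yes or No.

Exploring the product automaton R × S from the start pair (s0, p3), following both machines on each input symbol, reaches 4 state pairs: (s0, p3), (s2, p2), (s1, p1), (s3, p0).
R accepts in {s1} and S accepts in {p1}. In every reachable pair the two components are either both accepting — (s1, p1) — or both non-accepting, so no string is accepted by exactly one of the machines: L(R) \ L(S) and L(S) \ L(R) are both empty.
Hence every string is accepted by R iff it is accepted by S, and the two languages coincide.

Yes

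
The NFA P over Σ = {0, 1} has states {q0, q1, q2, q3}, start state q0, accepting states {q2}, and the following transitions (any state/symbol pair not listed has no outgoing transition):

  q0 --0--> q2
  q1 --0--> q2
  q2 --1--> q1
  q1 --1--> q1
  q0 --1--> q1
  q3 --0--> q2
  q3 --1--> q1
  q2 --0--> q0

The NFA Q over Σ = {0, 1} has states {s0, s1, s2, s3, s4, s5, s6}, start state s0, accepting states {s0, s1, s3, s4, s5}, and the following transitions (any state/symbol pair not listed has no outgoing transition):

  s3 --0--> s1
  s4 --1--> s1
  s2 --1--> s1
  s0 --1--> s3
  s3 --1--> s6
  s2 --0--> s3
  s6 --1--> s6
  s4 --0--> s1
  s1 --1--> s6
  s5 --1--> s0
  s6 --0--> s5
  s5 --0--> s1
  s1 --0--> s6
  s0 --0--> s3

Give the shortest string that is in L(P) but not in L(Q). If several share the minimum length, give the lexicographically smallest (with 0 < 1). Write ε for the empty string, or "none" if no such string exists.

000

The string 000 is accepted by P but not by Q.
No shorter string lies in the difference, and 000 is the lexicographically first length-3 string in L(P) \ L(Q).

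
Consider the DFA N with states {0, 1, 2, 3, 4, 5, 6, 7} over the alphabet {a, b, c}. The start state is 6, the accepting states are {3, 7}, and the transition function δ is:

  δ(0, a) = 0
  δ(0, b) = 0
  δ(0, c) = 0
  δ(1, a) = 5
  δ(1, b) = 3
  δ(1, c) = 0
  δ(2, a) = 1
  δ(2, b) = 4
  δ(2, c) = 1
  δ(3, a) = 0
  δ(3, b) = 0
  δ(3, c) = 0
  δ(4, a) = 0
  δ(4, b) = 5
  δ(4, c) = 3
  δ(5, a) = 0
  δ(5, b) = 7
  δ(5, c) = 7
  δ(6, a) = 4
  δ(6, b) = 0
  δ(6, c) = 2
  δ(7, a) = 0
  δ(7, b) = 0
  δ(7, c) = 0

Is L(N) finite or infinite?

The useful states (reachable from 6 and able to reach an accepting state) are {1, 2, 3, 4, 5, 6, 7}.
Restricted to these states the transition graph has no cycle, so every accepting path has bounded length and L is finite.

finite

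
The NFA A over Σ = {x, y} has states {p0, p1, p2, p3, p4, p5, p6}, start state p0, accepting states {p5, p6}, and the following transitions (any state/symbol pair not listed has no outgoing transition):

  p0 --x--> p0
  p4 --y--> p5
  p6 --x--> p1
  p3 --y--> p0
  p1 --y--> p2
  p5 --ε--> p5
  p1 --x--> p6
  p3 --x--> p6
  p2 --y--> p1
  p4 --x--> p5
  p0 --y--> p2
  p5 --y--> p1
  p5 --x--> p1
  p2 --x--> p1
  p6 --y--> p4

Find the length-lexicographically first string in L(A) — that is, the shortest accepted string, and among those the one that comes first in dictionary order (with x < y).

yxx

A breadth-first search from p0 reaches an accepting state first via the path p0 → p2 → p1 → p6 on input yxx.
No string of length < 3 is accepted (BFS exhausts all shorter strings without reaching an accepting state), and yxx is the lexicographically least accepting string of length 3.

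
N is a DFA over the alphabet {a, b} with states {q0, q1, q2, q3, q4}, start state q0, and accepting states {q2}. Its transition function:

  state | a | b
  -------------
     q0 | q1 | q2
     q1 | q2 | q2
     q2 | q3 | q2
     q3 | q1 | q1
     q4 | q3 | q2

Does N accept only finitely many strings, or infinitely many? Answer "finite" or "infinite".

State q2 is reachable from the start and can reach an accepting state, and it lies on the cycle q2 → q2.
Traversing that cycle any number of times yields accepted strings of unbounded length, so the language is infinite.

infinite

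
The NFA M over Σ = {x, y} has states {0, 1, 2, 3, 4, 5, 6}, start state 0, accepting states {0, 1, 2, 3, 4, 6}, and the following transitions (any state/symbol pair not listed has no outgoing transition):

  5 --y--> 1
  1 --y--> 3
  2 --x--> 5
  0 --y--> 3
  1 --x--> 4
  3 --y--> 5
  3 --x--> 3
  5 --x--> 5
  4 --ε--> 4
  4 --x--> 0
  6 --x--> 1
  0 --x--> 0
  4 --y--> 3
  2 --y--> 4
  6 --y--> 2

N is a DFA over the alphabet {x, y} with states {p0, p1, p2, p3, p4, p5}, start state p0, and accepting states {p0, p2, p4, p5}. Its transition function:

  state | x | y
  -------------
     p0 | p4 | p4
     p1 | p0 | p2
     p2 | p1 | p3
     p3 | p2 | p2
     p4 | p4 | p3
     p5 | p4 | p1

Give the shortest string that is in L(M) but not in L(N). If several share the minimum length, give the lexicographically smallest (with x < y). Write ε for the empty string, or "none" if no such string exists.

The string xy is accepted by M but not by N.
No shorter string lies in the difference, and xy is the lexicographically first length-2 string in L(M) \ L(N).

xy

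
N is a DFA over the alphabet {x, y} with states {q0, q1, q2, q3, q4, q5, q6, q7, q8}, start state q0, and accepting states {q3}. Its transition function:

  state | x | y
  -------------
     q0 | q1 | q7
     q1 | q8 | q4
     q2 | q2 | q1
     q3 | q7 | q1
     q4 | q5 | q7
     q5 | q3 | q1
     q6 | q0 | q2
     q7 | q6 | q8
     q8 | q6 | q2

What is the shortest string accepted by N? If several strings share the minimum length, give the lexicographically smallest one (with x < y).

xyxx

A breadth-first search from q0 reaches an accepting state first via the path q0 → q1 → q4 → q5 → q3 on input xyxx.
No string of length < 4 is accepted (BFS exhausts all shorter strings without reaching an accepting state), and xyxx is the lexicographically least accepting string of length 4.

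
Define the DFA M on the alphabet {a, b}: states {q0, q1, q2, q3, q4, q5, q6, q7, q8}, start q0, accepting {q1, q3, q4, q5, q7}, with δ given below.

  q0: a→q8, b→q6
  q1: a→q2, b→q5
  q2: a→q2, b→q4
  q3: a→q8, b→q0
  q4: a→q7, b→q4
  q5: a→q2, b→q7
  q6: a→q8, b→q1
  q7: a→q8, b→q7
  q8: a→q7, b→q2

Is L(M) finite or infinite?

State q2 is reachable from the start and can reach an accepting state, and it lies on the cycle q2 → q2.
Traversing that cycle any number of times yields accepted strings of unbounded length, so the language is infinite.

infinite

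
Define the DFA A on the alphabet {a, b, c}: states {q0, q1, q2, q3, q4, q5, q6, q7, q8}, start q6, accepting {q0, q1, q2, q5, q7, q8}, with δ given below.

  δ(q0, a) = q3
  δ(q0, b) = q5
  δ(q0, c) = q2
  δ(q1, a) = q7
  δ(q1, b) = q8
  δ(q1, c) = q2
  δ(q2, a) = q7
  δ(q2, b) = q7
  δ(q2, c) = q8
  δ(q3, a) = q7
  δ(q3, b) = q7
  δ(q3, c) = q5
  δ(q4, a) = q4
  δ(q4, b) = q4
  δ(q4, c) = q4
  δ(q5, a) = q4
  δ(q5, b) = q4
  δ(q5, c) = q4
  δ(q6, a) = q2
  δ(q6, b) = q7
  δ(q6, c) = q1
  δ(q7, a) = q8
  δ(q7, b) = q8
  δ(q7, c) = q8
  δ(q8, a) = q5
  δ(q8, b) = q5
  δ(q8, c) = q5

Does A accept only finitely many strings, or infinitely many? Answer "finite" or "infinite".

The useful states (reachable from q6 and able to reach an accepting state) are {q1, q2, q5, q6, q7, q8}.
Restricted to these states the transition graph has no cycle, so every accepting path has bounded length and L is finite.

finite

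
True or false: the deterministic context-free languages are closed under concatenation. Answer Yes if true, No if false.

No

Take L₁ = {ε, c} (finite, hence regular and DCFL) and L₂ = {c aⁿbⁿ : n≥0} ∪ {cc aⁿb²ⁿ : n≥0} (a DCFL: the number of leading c's tells the DPDA whether to pop one stack symbol per b or per two b's). Then L₁L₂ ∩ cca⁺b* = {cc aⁿbⁿ : n≥1} ∪ {cc aⁿb²ⁿ : n≥1}. If L₁L₂ were a DCFL, so would be this intersection with a regular set, and a DPDA for it started from its configuration after reading cc would accept {aⁿbⁿ : n≥1} ∪ {aⁿb²ⁿ : n≥1}, which no deterministic PDA accepts (a DPDA for it would have a single run on aⁿb²ⁿ, accepting after the prefix aⁿbⁿ and accepting again after n more b's; an ordinary PDA that simulates it on a's and b's and, at any moment when it is accepting, may switch to reading only a fresh letter d while feeding each d to the simulation as a b, would accept aⁱbʲdᵏ (k≥1) exactly when both aⁱbʲ and aⁱbʲ⁺ᵏ are in the language, i.e. its language intersected with the regular set a*b*d⁺ would be exactly {aⁿbⁿdⁿ : n≥1} — impossible, since context-free languages are closed under intersection with regular sets and {aⁿbⁿdⁿ} is not context-free). Hence L₁L₂ is not a DCFL.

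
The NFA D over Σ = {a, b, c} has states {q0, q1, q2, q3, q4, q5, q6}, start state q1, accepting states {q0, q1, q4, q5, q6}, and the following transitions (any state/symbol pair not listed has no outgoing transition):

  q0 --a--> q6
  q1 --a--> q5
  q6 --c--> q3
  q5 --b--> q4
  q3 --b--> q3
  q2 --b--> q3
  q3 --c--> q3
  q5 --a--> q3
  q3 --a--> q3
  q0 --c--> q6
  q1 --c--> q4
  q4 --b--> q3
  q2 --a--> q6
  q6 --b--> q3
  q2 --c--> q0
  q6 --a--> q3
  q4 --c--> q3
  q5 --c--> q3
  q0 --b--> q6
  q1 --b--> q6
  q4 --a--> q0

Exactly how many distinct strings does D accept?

The useful subgraph on states {q0, q1, q4, q5, q6} is acyclic, so L(D) is finite; the longest accepting path visits 5 useful states, giving maximum string length 4.
Counting accepting paths from q1 by length: 1 of length 0, 3 of length 1, 2 of length 2, 4 of length 3, 3 of length 4. Total 13.

13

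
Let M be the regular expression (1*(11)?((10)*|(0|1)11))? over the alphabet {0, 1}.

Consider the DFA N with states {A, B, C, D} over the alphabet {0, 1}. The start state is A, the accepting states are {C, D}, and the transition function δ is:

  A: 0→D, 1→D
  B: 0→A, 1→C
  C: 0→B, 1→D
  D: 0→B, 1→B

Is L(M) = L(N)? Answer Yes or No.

No

The empty string ε is accepted by M but rejected by N.
So L(M) ≠ L(N).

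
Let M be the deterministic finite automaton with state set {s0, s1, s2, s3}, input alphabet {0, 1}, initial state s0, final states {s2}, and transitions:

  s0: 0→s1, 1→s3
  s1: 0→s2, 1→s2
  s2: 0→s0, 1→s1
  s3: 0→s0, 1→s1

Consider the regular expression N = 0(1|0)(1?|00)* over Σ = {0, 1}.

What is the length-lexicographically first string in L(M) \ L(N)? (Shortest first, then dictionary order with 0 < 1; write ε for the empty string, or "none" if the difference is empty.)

The string 110 is accepted by M but not by N.
No shorter string lies in the difference, and 110 is the lexicographically first length-3 string in L(M) \ L(N).

110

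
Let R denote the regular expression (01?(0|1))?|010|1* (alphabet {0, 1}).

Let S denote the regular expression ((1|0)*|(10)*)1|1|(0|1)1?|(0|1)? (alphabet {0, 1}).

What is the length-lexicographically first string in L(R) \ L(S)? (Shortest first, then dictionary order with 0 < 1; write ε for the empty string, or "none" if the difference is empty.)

The string 00 is accepted by R but not by S.
No shorter string lies in the difference, and 00 is the lexicographically first length-2 string in L(R) \ L(S).

00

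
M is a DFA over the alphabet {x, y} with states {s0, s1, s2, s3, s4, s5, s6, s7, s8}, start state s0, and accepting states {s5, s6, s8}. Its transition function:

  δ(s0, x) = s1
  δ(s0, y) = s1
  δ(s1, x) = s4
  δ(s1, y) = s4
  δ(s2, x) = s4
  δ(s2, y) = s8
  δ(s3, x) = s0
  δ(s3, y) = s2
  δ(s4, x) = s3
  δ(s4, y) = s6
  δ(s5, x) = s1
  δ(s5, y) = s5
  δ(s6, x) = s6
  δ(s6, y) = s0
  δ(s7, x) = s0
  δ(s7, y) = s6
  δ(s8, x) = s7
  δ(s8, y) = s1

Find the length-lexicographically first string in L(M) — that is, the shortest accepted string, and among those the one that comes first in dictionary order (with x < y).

A breadth-first search from s0 reaches an accepting state first via the path s0 → s1 → s4 → s6 on input xxy.
No string of length < 3 is accepted (BFS exhausts all shorter strings without reaching an accepting state), and xxy is the lexicographically least accepting string of length 3.

xxy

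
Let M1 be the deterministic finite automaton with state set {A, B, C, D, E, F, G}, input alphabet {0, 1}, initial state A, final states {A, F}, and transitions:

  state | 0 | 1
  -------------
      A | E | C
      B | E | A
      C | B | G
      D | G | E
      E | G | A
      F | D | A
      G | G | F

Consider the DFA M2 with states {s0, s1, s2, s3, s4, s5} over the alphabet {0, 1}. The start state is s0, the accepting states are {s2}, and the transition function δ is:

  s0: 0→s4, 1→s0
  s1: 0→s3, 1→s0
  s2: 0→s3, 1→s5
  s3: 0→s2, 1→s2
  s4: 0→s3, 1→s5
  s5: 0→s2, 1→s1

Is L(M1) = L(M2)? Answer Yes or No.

No

The empty string ε is accepted by M1 but rejected by M2.
So L(M1) ≠ L(M2).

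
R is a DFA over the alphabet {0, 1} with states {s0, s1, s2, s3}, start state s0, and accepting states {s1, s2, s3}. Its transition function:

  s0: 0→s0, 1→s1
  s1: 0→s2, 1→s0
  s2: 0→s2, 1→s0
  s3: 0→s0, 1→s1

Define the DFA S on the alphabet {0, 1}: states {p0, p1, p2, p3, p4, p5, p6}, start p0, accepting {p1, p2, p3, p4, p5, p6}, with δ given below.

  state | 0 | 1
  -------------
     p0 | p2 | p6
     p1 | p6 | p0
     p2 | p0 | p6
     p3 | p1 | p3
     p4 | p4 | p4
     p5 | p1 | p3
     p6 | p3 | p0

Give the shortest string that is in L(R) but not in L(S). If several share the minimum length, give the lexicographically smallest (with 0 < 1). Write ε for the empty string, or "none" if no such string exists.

10101

The string 10101 is accepted by R but not by S.
No shorter string lies in the difference, and 10101 is the lexicographically first length-5 string in L(R) \ L(S).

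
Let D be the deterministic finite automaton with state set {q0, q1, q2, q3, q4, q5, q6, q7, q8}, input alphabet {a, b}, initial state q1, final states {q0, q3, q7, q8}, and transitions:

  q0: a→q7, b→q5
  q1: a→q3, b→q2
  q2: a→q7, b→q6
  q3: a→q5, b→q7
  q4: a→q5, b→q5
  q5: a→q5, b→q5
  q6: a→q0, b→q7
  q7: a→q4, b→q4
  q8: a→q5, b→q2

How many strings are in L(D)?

The useful subgraph on states {q0, q1, q2, q3, q6, q7} is acyclic, so L(D) is finite; the longest accepting path visits 5 useful states, giving maximum string length 4.
Counting accepting paths from q1 by length: 1 of length 1, 2 of length 2, 2 of length 3, 1 of length 4. Total 6.

6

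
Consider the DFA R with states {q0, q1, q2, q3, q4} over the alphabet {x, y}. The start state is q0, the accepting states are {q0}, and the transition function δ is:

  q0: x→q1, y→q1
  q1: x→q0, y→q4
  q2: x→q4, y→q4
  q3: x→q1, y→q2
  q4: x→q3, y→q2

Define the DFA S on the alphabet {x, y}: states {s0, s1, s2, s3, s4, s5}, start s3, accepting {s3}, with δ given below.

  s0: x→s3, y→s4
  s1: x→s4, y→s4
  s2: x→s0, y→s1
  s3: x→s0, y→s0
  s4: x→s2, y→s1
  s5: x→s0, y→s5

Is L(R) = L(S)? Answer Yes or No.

Yes

Exploring the product automaton R × S from the start pair (q0, s3), following both machines on each input symbol, reaches 5 state pairs: (q0, s3), (q1, s0), (q4, s4), (q3, s2), (q2, s1).
R accepts in {q0} and S accepts in {s3}. In every reachable pair the two components are either both accepting — (q0, s3) — or both non-accepting, so no string is accepted by exactly one of the machines: L(R) \ L(S) and L(S) \ L(R) are both empty.
Hence every string is accepted by R iff it is accepted by S, and the two languages coincide.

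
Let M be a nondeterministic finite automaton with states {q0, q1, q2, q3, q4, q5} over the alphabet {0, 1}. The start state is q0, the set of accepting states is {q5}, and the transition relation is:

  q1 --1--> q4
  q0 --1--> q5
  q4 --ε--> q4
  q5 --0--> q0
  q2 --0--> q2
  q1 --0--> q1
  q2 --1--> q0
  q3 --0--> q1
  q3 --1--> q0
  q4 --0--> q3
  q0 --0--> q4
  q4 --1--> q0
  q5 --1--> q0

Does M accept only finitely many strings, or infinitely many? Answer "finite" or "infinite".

State q0 is reachable from the start and can reach an accepting state, and it lies on the cycle q0 → q4 → q0.
Traversing that cycle any number of times yields accepted strings of unbounded length, so the language is infinite.

infinite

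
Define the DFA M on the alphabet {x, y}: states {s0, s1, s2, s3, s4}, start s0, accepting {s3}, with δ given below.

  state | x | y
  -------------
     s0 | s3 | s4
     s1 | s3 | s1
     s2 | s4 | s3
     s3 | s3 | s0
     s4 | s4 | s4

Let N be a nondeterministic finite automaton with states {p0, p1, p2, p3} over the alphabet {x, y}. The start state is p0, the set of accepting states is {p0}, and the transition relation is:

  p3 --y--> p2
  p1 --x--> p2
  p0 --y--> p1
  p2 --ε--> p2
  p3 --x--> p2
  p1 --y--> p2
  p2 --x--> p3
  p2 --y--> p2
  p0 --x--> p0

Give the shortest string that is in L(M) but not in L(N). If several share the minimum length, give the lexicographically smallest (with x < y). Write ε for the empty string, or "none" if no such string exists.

xyx

The string xyx is accepted by M but not by N.
No shorter string lies in the difference, and xyx is the lexicographically first length-3 string in L(M) \ L(N).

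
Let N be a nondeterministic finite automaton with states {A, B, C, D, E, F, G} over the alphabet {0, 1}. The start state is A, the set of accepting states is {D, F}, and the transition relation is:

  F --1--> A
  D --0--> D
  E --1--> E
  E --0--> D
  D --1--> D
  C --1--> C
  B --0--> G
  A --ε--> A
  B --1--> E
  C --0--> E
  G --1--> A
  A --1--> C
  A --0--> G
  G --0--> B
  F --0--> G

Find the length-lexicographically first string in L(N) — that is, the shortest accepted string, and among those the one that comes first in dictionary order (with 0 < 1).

A breadth-first search from A reaches an accepting state first via the path A → C → E → D on input 100.
No string of length < 3 is accepted (BFS exhausts all shorter strings without reaching an accepting state), and 100 is the lexicographically least accepting string of length 3.

100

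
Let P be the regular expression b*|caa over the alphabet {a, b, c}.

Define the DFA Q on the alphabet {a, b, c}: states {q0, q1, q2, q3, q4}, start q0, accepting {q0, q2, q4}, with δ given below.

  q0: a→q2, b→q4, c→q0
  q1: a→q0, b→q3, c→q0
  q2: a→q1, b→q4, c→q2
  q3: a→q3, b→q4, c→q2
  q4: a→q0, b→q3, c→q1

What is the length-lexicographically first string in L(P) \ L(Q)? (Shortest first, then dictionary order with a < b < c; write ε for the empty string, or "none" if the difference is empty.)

The string bb is accepted by P but not by Q.
No shorter string lies in the difference, and bb is the lexicographically first length-2 string in L(P) \ L(Q).

bb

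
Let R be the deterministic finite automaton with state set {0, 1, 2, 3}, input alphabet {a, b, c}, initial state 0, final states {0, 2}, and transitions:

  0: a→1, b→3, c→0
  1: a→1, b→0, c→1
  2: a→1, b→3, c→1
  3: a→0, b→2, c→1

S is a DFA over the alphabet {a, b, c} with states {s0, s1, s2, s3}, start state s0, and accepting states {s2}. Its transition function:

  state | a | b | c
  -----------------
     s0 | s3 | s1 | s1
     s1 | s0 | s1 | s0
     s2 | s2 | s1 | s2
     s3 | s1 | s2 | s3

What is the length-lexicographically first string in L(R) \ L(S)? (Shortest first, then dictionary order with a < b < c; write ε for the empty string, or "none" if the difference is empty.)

The empty string ε is accepted by R but not by S.
Since ε is the unique shortest string, it is the required witness.

ε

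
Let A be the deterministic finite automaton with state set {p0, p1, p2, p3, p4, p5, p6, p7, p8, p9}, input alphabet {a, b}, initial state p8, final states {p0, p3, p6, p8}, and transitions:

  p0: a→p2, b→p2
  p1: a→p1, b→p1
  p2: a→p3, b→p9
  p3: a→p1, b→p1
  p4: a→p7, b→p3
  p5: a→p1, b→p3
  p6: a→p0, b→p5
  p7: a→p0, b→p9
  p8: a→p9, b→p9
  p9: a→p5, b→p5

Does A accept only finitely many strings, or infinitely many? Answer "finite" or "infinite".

The useful states (reachable from p8 and able to reach an accepting state) are {p3, p5, p8, p9}.
Restricted to these states the transition graph has no cycle, so every accepting path has bounded length and L is finite.

finite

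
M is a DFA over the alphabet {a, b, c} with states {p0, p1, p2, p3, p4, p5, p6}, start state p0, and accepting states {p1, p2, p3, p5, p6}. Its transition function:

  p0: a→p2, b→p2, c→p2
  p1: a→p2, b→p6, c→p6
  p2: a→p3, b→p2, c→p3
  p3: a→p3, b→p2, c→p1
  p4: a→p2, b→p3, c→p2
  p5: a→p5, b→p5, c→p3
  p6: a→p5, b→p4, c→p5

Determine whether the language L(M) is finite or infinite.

State p2 is reachable from the start and can reach an accepting state, and it lies on the cycle p2 → p2.
Traversing that cycle any number of times yields accepted strings of unbounded length, so the language is infinite.

infinite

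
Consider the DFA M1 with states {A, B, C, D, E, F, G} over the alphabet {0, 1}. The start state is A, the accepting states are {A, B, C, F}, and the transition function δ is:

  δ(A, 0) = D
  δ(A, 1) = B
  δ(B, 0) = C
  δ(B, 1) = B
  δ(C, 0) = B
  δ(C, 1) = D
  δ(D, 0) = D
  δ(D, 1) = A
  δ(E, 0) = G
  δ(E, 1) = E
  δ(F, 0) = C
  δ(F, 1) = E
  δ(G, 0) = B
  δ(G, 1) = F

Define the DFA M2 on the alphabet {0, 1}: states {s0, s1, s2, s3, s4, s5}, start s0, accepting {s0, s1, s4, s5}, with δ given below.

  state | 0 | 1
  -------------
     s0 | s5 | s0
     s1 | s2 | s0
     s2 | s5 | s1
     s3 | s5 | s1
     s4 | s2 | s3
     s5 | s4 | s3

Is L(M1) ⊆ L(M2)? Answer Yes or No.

The string 01 is in L(M1) but not in L(M2).
So L(M1) ⊄ L(M2).

No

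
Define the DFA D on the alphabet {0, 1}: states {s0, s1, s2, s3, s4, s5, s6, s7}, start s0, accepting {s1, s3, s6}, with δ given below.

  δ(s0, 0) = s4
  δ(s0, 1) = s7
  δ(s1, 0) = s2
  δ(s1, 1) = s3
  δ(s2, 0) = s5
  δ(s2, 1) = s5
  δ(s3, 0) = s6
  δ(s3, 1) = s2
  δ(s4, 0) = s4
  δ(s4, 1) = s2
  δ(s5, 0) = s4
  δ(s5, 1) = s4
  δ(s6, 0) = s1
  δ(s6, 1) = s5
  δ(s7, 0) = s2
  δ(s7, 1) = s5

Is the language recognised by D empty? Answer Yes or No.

The states reachable from the start state are {s0, s2, s4, s5, s7}.
None of the accepting states {s1, s3, s6} is reachable, so no string is accepted and L(D) = ∅.

Yes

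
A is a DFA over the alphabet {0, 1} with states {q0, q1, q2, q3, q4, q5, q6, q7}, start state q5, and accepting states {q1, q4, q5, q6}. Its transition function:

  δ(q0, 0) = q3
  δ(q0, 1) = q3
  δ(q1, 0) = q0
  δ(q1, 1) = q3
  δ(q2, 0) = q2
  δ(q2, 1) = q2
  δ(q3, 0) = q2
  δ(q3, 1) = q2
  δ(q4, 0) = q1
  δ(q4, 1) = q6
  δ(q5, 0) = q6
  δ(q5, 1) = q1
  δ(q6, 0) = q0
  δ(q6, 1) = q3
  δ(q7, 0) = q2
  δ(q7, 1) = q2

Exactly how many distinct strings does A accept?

The useful subgraph on states {q1, q5, q6} is acyclic, so L(A) is finite; the longest accepting path visits 2 useful states, giving maximum string length 1.
Counting accepting paths from q5 by length: 1 of length 0, 2 of length 1. Total 3.

3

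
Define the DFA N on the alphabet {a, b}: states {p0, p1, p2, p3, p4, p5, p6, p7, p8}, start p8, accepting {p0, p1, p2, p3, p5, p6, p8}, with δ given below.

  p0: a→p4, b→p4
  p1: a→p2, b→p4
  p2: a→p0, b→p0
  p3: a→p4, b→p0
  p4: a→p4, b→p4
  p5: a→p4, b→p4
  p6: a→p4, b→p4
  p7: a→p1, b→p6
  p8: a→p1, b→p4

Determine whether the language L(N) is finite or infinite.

The useful states (reachable from p8 and able to reach an accepting state) are {p0, p1, p2, p8}.
Restricted to these states the transition graph has no cycle, so every accepting path has bounded length and L is finite.

finite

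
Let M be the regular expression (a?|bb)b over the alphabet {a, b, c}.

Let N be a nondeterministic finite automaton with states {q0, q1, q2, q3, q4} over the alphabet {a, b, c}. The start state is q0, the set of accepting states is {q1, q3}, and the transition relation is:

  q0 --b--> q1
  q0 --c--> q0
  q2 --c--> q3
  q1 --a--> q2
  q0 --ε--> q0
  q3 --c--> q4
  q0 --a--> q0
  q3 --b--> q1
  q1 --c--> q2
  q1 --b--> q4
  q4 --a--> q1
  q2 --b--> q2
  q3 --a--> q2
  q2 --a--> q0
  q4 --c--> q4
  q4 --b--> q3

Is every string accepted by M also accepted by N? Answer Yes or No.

Converting the expression M to a DFA (subset construction, then merging equivalent states) gives the minimal DFA with states {m0, m1, m2, m3, m4}, start state m0, accepting states {m2, m4} and transitions m0: a→m1, b→m2, c→m3; m1: a→m3, b→m4, c→m3; m2: a→m3, b→m1, c→m3; m3: a→m3, b→m3, c→m3; m4: a→m3, b→m3, c→m3.
Exploring the product automaton M × N from the start pair (m0, q0), following both machines on each input symbol, reaches 11 state pairs: (m0, q0), (m1, q0), (m2, q1), (m3, q0), (m4, q1), (m3, q2), (m1, q4), (m3, q1), (m3, q4), (m3, q3), (m4, q3).
M accepts in {m2, m4} and N accepts in {q1, q3}. The reachable pairs whose M-component is accepting are (m2, q1), (m4, q1), (m4, q3); in each of them the N-component is accepting too, so the product for L(M) \ L(N) (M-component accepting, N-component rejecting) has no reachable accepting pair and the difference is empty.
Hence every string in L(M) is also in L(N).

Yes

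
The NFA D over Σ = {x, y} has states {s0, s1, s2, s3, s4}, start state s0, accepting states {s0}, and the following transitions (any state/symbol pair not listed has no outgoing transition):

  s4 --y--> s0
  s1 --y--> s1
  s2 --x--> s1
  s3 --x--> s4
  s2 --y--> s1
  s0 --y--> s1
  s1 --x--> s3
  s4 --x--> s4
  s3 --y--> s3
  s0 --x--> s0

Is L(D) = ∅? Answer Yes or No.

No

The empty string ε is accepted: the run s0 ends in the accepting state s0.
Since at least one string is accepted, L(D) is not empty.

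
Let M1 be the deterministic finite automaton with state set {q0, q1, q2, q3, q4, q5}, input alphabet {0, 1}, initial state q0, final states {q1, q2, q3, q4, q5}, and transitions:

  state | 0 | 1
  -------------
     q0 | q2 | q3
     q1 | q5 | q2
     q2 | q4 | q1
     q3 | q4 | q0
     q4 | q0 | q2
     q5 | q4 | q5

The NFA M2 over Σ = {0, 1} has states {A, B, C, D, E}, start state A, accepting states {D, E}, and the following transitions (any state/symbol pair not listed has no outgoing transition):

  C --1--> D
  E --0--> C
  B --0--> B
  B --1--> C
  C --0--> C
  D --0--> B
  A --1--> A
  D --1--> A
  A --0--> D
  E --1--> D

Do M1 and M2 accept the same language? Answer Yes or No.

No

The string 1 is accepted by M1 but rejected by M2.
So L(M1) ≠ L(M2).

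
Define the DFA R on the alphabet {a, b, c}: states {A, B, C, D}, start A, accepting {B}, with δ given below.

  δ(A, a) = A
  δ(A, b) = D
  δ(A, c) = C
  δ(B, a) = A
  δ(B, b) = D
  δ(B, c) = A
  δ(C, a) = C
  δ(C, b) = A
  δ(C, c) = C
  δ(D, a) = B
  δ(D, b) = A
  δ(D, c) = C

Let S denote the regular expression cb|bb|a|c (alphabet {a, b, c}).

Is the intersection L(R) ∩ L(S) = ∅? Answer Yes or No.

Converting the expression S to a DFA (subset construction, then merging equivalent states) gives the minimal DFA with states {s0, s1, s2, s3, s4}, start state s0, accepting states {s1, s3} and transitions s0: a→s1, b→s2, c→s3; s1: a→s4, b→s4, c→s4; s2: a→s4, b→s1, c→s4; s3: a→s4, b→s1, c→s4; s4: a→s4, b→s4, c→s4.
Exploring the product automaton R × S from the start pair (A, s0), following both machines on each input symbol, reaches 8 state pairs: (A, s0), (A, s1), (D, s2), (C, s3), (A, s4), (D, s4), (C, s4), (B, s4).
R accepts in {B} and S accepts in {s1, s3}; no reachable pair has both components accepting, so no string drives both machines to acceptance simultaneously and L(R) ∩ L(S) = ∅.
So no string is accepted by both, and the intersection is empty.

Yes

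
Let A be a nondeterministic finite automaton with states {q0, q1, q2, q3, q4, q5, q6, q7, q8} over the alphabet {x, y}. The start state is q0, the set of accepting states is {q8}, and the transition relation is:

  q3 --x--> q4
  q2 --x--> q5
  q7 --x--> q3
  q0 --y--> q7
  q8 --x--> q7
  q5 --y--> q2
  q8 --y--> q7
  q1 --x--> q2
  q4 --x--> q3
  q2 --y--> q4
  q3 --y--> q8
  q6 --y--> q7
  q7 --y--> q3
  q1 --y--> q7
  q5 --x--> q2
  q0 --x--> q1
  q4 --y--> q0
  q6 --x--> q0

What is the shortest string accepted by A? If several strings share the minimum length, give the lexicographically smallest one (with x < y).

A breadth-first search from q0 reaches an accepting state first via the path q0 → q7 → q3 → q8 on input yxy.
No string of length < 3 is accepted (BFS exhausts all shorter strings without reaching an accepting state), and yxy is the lexicographically least accepting string of length 3.

yxy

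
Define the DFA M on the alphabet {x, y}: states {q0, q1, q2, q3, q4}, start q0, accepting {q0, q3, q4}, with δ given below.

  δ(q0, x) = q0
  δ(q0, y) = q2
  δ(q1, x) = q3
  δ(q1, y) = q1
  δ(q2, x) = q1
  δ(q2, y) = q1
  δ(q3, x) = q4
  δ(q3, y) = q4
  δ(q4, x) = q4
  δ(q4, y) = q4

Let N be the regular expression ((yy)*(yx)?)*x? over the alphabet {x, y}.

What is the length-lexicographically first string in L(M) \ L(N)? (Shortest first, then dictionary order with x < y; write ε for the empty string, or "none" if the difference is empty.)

xx

The string xx is accepted by M but not by N.
No shorter string lies in the difference, and xx is the lexicographically first length-2 string in L(M) \ L(N).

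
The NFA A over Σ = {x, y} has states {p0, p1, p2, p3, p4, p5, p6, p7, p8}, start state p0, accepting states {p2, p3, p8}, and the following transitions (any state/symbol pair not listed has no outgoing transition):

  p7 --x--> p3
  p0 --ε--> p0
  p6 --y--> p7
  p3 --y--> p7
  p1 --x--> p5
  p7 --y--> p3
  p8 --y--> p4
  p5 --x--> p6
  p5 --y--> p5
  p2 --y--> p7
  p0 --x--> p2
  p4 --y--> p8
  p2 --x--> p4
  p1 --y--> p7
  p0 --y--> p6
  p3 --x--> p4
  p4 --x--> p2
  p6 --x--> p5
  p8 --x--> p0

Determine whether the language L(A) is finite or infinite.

State p0 is reachable from the start and can reach an accepting state, and it lies on the cycle p0 → p2 → p4 → p8 → p0.
Traversing that cycle any number of times yields accepted strings of unbounded length, so the language is infinite.

infinite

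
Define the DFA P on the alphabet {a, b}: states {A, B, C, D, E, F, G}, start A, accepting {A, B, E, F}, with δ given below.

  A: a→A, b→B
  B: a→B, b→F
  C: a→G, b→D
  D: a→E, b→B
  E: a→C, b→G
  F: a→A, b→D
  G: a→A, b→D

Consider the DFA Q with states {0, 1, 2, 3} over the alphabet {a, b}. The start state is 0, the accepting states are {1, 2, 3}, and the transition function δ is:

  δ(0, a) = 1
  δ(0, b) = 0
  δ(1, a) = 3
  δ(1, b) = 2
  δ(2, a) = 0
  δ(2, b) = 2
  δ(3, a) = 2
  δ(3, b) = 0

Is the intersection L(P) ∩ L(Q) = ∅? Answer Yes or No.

No

The string a is accepted by both P and Q.
Hence L(P) ∩ L(Q) ≠ ∅.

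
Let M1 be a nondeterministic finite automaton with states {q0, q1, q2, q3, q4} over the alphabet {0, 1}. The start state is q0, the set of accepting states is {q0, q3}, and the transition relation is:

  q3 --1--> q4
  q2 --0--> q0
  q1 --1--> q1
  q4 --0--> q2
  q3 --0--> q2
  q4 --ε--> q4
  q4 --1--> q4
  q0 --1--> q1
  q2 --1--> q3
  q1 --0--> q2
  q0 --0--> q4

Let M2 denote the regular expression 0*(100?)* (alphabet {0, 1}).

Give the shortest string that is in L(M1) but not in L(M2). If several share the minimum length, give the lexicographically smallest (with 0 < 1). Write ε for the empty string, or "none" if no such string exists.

The string 001 is accepted by M1 but not by M2.
No shorter string lies in the difference, and 001 is the lexicographically first length-3 string in L(M1) \ L(M2).

001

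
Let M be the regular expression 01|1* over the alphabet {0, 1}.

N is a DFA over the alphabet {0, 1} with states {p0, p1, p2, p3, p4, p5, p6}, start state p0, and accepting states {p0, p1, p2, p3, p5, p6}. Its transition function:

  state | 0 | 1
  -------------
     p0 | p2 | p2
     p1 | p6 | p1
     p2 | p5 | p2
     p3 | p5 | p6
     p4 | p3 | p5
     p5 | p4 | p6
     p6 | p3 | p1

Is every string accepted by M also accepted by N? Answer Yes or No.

Yes

Converting the expression M to a DFA (subset construction, then merging equivalent states) gives the minimal DFA with states {m0, m1, m2, m3, m4}, start state m0, accepting states {m0, m2, m4} and transitions m0: 0→m1, 1→m2; m1: 0→m3, 1→m4; m2: 0→m3, 1→m2; m3: 0→m3, 1→m3; m4: 0→m3, 1→m3.
Exploring the product automaton M × N from the start pair (m0, p0), following both machines on each input symbol, reaches 10 state pairs: (m0, p0), (m1, p2), (m2, p2), (m3, p5), (m4, p2), (m3, p4), (m3, p6), (m3, p2), (m3, p3), (m3, p1).
M accepts in {m0, m2, m4} and N accepts in {p0, p1, p2, p3, p5, p6}. The reachable pairs whose M-component is accepting are (m0, p0), (m2, p2), (m4, p2); in each of them the N-component is accepting too, so the product for L(M) \ L(N) (M-component accepting, N-component rejecting) has no reachable accepting pair and the difference is empty.
Hence every string in L(M) is also in L(N).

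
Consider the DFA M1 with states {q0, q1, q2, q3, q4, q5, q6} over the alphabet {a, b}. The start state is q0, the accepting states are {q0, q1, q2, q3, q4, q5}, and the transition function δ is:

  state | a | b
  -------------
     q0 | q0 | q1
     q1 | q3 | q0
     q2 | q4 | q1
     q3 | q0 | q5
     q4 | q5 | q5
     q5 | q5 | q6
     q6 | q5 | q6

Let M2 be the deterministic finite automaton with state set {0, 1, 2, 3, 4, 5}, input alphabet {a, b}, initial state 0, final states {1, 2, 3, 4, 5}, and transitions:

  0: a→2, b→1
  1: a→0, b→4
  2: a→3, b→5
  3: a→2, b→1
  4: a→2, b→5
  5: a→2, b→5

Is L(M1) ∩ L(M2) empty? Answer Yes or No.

No

The string a is accepted by both M1 and M2.
Hence L(M1) ∩ L(M2) ≠ ∅.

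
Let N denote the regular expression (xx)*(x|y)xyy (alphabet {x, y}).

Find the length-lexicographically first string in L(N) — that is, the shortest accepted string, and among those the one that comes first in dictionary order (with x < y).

xxyy

By inspection of the expression, no string of length less than 4 matches, and xxyy is the lexicographically first match of length 4.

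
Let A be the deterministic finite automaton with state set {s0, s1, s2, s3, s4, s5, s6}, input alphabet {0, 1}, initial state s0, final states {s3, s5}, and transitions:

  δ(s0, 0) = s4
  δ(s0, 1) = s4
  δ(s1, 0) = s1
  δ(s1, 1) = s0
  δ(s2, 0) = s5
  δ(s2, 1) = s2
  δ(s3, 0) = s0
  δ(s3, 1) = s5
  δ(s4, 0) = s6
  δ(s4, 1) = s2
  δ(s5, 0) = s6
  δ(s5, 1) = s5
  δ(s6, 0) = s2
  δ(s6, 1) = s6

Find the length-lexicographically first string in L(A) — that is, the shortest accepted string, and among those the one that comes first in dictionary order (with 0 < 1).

010

A breadth-first search from s0 reaches an accepting state first via the path s0 → s4 → s2 → s5 on input 010.
No string of length < 3 is accepted (BFS exhausts all shorter strings without reaching an accepting state), and 010 is the lexicographically least accepting string of length 3.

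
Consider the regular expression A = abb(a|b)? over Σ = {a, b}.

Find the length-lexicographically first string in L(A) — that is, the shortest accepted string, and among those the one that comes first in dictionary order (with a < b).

abb

By inspection of the expression, no string of length less than 3 matches, and abb is the lexicographically first match of length 3.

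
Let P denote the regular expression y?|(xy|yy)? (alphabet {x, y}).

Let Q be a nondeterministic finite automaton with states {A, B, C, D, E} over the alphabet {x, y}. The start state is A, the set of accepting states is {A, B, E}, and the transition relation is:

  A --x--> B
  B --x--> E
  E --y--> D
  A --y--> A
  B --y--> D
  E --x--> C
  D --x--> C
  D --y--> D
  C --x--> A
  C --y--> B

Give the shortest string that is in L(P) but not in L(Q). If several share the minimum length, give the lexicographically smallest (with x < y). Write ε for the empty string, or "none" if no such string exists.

xy

The string xy is accepted by P but not by Q.
No shorter string lies in the difference, and xy is the lexicographically first length-2 string in L(P) \ L(Q).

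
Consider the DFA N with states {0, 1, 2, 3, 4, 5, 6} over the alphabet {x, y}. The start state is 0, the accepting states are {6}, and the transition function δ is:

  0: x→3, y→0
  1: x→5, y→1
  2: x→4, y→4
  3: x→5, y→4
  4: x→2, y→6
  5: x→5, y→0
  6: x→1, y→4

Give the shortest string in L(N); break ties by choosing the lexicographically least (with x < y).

xyy

A breadth-first search from 0 reaches an accepting state first via the path 0 → 3 → 4 → 6 on input xyy.
No string of length < 3 is accepted (BFS exhausts all shorter strings without reaching an accepting state), and xyy is the lexicographically least accepting string of length 3.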